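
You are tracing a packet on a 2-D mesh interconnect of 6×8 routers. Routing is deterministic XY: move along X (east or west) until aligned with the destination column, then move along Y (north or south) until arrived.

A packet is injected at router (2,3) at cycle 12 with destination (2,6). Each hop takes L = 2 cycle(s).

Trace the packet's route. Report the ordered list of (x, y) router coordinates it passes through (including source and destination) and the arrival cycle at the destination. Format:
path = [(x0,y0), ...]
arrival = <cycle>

path = [(2,3), (2,4), (2,5), (2,6)]
arrival = 18

hop 0: (2,3) @ cyc 12
hop 1: (2,4) @ cyc 14  [N]
hop 2: (2,5) @ cyc 16  [N]
hop 3: (2,6) @ cyc 18  [N]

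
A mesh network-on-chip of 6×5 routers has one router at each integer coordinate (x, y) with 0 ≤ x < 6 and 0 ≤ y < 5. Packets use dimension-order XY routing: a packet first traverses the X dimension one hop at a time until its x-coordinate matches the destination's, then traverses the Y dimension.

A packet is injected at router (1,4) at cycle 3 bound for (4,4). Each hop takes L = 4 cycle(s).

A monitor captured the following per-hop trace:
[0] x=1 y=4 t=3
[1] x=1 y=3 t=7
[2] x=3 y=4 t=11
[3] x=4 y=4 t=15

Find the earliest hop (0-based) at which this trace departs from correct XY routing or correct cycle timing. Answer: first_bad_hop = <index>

hop 1: step (+0,-1), +4 cyc — BAD: Y-move but x=1≠4

first_bad_hop = 1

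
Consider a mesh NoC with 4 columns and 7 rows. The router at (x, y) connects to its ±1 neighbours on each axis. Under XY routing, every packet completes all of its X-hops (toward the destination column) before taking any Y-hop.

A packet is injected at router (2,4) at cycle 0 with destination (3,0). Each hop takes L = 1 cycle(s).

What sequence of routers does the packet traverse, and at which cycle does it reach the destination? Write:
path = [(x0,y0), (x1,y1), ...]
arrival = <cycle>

path = [(2,4), (3,4), (3,3), (3,2), (3,1), (3,0)]
arrival = 5

#0 — 2,4 | c0
#1 — 3,4 | c1 | E
#2 — 3,3 | c2 | S
#3 — 3,2 | c3 | S
#4 — 3,1 | c4 | S
#5 — 3,0 | c5 | S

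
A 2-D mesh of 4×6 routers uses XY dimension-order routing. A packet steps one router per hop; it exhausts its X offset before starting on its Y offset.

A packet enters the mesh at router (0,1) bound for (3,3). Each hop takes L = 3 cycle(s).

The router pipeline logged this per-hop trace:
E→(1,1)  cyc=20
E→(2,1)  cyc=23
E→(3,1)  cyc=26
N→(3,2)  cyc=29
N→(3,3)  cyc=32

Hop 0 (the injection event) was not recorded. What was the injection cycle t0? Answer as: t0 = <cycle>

cyc[1] = 20 and cyc[k] = t0 + k·L for every k.
Subtract one hop: t0 = 20 − 3 = 17.

t0 = 17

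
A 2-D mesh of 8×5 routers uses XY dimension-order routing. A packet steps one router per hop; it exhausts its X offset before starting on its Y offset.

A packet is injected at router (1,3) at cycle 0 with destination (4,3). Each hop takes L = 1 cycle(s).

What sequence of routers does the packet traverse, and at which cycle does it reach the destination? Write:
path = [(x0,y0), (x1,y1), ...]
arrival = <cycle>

path = [(1,3), (2,3), (3,3), (4,3)]
arrival = 3

t=0: at (1,3)
t=1: at (2,3) after E
t=2: at (3,3) after E
t=3: at (4,3) after E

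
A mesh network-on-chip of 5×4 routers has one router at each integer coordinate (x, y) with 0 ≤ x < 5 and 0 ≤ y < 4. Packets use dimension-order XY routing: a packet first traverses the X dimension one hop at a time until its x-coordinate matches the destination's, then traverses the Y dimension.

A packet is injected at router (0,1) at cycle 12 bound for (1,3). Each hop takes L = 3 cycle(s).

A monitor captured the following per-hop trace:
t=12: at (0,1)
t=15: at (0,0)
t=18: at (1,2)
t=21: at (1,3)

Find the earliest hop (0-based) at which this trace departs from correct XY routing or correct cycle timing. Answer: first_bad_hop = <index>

first_bad_hop = 1

hop 1: step (+0,-1), +3 cyc — BAD: Y-move but x=0≠1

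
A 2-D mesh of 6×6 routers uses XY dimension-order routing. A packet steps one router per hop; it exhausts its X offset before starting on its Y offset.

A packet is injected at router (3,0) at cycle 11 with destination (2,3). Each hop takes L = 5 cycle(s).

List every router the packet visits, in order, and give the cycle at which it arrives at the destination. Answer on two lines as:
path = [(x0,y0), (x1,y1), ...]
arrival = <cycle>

src (3,0)  cyc=11
W→(2,0)  cyc=16
N→(2,1)  cyc=21
N→(2,2)  cyc=26
N→(2,3)  cyc=31

path = [(3,0), (2,0), (2,1), (2,2), (2,3)]
arrival = 31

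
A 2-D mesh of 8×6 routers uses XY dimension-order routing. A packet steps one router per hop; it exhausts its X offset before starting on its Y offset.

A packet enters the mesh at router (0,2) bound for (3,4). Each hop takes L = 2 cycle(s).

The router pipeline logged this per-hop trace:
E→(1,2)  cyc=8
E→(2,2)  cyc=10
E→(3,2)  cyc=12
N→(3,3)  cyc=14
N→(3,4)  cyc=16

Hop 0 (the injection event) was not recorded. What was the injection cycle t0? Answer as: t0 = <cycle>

cyc[1] = 8 and cyc[k] = t0 + k·L for every k.
t0 = cyc[1] − L = 8 − 2 = 6.

t0 = 6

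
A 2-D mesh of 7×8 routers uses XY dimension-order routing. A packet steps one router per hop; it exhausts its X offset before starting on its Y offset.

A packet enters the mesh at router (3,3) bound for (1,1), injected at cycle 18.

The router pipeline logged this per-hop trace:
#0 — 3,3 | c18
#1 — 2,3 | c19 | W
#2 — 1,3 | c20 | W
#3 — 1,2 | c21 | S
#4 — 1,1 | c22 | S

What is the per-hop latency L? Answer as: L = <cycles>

From hop 0 (18) to hop 1 (19): +1 cycles.
That increment is L by definition: L = 1.

L = 1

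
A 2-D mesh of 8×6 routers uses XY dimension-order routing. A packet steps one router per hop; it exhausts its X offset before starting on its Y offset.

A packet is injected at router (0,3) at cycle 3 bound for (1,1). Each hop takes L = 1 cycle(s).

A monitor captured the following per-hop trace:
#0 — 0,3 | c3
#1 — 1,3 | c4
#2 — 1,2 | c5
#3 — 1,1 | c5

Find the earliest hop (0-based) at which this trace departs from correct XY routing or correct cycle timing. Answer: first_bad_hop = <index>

first_bad_hop = 3

hop 1: step (+1,+0), +1 cyc — ok
hop 2: step (+0,-1), +1 cyc — ok
hop 3: step (+0,-1), +0 cyc — BAD: Δcyc=0≠L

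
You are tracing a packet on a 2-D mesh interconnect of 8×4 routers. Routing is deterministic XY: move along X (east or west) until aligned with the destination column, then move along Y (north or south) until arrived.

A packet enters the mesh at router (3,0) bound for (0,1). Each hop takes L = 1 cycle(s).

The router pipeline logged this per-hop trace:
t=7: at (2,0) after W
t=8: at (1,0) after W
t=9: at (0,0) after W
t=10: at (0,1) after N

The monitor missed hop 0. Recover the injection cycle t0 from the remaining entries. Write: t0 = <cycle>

t0 = 6

At hop 1 the cycle is 7; in general cyc_k = t0 + kL.
Therefore t0 = 7 − L = 6.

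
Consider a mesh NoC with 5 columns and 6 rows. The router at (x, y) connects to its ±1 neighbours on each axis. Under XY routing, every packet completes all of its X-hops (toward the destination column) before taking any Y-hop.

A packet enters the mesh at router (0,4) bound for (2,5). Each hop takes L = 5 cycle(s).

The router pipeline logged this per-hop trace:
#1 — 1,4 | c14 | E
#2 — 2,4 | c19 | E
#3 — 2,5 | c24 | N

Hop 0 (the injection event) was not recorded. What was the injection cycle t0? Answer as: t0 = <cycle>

t0 = 9

Hop 1 reached at cycle 14; hop k is at t0 + k·L.
Subtract one hop: t0 = 14 − 5 = 9.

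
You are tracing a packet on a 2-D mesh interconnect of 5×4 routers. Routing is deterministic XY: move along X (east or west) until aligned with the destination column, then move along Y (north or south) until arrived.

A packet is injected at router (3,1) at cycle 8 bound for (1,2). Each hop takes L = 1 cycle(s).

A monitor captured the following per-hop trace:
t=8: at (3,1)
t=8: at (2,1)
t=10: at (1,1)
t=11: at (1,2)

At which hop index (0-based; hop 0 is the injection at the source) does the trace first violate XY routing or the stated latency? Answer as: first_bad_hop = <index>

check 1→ d=(-1,0) cyc+0: BAD: Δcyc=0≠L

first_bad_hop = 1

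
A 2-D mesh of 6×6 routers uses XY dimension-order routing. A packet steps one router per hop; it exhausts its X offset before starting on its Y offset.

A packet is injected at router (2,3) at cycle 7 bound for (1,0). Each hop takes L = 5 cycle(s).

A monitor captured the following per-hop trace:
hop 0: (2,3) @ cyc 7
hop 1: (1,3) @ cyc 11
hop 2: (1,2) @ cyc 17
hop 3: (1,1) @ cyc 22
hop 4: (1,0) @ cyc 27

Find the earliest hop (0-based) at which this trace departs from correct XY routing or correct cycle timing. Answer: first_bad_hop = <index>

first_bad_hop = 1

  1: Δx=-1 Δy=+0 Δt=4 [BAD: Δcyc=4≠L]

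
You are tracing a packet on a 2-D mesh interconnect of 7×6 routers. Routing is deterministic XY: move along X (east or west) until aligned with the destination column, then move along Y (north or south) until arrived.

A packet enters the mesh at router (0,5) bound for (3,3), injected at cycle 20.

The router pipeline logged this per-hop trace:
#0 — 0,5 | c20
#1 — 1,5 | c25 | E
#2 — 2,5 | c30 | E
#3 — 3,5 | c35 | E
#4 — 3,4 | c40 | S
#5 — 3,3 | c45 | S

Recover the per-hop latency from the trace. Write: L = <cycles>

Δcyc across hop 0→1: 25 − 20 = 5.
That increment is L by definition: L = 5.

L = 5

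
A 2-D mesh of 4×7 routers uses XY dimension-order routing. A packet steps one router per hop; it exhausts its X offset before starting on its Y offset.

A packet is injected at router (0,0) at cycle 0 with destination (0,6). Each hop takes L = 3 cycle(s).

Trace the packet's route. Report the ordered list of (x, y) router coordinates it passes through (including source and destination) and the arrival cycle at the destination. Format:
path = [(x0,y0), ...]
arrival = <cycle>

[0] x=0 y=0 t=0
[1] x=0 y=1 t=3 →N
[2] x=0 y=2 t=6 →N
[3] x=0 y=3 t=9 →N
[4] x=0 y=4 t=12 →N
[5] x=0 y=5 t=15 →N
[6] x=0 y=6 t=18 →N

path = [(0,0), (0,1), (0,2), (0,3), (0,4), (0,5), (0,6)]
arrival = 18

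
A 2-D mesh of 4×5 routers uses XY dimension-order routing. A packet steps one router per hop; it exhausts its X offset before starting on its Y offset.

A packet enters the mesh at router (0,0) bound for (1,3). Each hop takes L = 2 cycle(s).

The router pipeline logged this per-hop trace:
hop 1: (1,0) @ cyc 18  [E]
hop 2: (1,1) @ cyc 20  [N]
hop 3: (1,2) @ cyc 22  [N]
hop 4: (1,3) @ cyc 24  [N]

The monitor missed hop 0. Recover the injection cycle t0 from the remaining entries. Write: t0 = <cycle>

t0 = 16

The first recorded entry is hop 1 at cycle 18.
t0 = cyc[1] − L = 18 − 2 = 16.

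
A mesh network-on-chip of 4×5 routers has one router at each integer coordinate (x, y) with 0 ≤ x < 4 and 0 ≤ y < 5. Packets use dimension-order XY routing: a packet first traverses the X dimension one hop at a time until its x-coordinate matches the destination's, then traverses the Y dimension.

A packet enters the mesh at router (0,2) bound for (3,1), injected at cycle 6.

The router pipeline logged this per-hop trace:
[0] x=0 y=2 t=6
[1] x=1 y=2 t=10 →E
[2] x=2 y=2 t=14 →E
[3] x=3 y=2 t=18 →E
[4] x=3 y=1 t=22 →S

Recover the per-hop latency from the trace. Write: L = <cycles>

cyc[1] − cyc[0] = 10 − 6 = 4.
Per-hop latency L = Δcyc = 4.

L = 4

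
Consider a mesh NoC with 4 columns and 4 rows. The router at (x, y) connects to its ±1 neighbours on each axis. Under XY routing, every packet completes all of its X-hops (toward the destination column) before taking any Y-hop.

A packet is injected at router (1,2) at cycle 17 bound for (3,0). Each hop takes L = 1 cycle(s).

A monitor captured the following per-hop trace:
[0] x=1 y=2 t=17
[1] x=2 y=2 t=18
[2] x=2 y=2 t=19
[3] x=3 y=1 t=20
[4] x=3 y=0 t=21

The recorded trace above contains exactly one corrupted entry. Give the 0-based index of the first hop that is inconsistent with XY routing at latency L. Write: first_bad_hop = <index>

first_bad_hop = 2

check 1→ d=(1,0) cyc+1: ok
check 2→ d=(0,0) cyc+1: BAD: non-unit step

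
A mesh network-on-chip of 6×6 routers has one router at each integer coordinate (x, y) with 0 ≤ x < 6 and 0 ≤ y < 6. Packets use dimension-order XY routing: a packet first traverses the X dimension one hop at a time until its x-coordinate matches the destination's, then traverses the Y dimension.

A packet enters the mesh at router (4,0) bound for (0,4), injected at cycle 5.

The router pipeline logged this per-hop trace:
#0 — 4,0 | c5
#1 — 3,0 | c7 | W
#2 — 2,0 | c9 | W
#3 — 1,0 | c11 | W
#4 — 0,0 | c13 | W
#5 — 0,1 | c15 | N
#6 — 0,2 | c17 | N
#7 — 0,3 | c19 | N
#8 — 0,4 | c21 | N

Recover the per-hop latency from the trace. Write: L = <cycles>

L = 2

cyc[1] − cyc[0] = 7 − 5 = 2.
Each hop adds L, hence L = 2.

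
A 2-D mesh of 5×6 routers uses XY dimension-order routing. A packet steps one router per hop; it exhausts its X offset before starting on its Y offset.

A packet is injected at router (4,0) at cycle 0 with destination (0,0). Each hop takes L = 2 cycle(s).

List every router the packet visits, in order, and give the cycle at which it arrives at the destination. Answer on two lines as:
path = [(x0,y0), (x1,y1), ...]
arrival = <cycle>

#0 — 4,0 | c0
#1 — 3,0 | c2 | W
#2 — 2,0 | c4 | W
#3 — 1,0 | c6 | W
#4 — 0,0 | c8 | W

path = [(4,0), (3,0), (2,0), (1,0), (0,0)]
arrival = 8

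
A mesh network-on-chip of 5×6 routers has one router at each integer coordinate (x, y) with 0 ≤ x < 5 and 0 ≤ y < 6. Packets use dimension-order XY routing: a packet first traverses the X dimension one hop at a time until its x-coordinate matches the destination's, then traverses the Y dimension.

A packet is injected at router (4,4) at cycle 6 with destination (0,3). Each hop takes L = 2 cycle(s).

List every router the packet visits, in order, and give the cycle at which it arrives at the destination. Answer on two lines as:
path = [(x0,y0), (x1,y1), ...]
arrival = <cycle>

#0 — 4,4 | c6
#1 — 3,4 | c8 | W
#2 — 2,4 | c10 | W
#3 — 1,4 | c12 | W
#4 — 0,4 | c14 | W
#5 — 0,3 | c16 | S

path = [(4,4), (3,4), (2,4), (1,4), (0,4), (0,3)]
arrival = 16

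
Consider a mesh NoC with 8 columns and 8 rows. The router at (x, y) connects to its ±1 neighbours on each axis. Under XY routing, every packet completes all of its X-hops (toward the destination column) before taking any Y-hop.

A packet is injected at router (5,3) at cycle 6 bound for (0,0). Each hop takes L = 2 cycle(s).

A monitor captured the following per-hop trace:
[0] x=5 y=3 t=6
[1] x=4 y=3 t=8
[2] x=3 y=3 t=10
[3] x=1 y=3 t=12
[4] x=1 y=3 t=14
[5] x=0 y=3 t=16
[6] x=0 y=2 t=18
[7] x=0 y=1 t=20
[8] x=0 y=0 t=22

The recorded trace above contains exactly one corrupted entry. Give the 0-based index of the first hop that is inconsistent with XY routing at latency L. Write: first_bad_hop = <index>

first_bad_hop = 3

  1: Δx=-1 Δy=+0 Δt=2 [ok]
  2: Δx=-1 Δy=+0 Δt=2 [ok]
  3: Δx=-2 Δy=+0 Δt=2 [BAD: non-unit step]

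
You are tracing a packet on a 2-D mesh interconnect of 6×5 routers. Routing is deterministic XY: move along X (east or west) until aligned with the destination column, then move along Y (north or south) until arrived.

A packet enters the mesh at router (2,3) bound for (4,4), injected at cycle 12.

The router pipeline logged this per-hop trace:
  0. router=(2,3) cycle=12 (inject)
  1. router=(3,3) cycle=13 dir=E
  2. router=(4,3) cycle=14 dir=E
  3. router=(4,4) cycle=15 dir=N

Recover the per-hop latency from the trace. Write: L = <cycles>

Δcyc across hop 0→1: 13 − 12 = 1.
Per-hop latency L = Δcyc = 1.

L = 1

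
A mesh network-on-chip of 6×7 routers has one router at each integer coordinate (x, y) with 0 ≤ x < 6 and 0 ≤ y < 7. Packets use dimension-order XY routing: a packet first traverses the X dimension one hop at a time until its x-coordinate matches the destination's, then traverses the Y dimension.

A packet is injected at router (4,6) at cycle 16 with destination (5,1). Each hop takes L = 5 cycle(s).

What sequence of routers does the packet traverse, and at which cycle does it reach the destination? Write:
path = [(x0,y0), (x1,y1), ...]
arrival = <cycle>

  0. router=(4,6) cycle=16 (inject)
  1. router=(5,6) cycle=21 dir=E
  2. router=(5,5) cycle=26 dir=S
  3. router=(5,4) cycle=31 dir=S
  4. router=(5,3) cycle=36 dir=S
  5. router=(5,2) cycle=41 dir=S
  6. router=(5,1) cycle=46 dir=S

path = [(4,6), (5,6), (5,5), (5,4), (5,3), (5,2), (5,1)]
arrival = 46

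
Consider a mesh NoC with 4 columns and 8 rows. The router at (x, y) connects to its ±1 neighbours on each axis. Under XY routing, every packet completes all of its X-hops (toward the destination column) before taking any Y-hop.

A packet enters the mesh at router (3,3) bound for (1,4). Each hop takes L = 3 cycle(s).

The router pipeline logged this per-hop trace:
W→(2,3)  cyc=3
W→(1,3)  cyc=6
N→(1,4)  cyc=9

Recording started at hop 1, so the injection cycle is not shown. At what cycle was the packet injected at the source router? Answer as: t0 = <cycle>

t0 = 0

At hop 1 the cycle is 3; in general cyc_k = t0 + kL.
So t0 = 3 − 1·3 = 0.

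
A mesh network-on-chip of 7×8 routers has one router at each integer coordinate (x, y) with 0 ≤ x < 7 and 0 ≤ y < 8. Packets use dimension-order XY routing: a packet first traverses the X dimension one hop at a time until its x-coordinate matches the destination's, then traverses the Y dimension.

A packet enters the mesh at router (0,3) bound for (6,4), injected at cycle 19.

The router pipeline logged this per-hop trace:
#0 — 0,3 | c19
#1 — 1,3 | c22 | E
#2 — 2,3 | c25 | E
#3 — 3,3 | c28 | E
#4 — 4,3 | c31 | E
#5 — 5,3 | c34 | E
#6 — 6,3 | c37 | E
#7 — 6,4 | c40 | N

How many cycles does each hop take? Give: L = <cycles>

L = 3

Between hops 0 and 1 the cycle counter advances 22 − 19 = 3.
Per-hop latency L = Δcyc = 3.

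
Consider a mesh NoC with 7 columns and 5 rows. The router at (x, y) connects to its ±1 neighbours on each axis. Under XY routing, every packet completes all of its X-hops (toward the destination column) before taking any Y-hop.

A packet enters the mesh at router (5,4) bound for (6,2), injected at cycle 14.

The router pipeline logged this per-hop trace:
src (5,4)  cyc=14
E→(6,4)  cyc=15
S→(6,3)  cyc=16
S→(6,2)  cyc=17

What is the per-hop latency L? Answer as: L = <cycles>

Between hops 0 and 1 the cycle counter advances 15 − 14 = 1.
That increment is L by definition: L = 1.

L = 1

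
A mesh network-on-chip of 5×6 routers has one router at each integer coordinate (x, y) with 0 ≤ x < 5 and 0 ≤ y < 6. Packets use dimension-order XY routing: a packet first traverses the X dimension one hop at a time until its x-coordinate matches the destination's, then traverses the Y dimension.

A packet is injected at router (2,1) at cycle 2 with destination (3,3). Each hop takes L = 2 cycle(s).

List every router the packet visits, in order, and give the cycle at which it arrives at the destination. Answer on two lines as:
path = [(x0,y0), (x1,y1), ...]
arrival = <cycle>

src (2,1)  cyc=2
E→(3,1)  cyc=4
N→(3,2)  cyc=6
N→(3,3)  cyc=8

path = [(2,1), (3,1), (3,2), (3,3)]
arrival = 8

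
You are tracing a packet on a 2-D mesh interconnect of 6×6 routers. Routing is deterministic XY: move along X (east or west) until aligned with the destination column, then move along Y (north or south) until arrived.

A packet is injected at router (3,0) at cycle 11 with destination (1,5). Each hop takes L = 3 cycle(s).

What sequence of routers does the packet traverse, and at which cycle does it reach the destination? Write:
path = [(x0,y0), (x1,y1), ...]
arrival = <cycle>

path = [(3,0), (2,0), (1,0), (1,1), (1,2), (1,3), (1,4), (1,5)]
arrival = 32

  0. router=(3,0) cycle=11 (inject)
  1. router=(2,0) cycle=14 dir=W
  2. router=(1,0) cycle=17 dir=W
  3. router=(1,1) cycle=20 dir=N
  4. router=(1,2) cycle=23 dir=N
  5. router=(1,3) cycle=26 dir=N
  6. router=(1,4) cycle=29 dir=N
  7. router=(1,5) cycle=32 dir=N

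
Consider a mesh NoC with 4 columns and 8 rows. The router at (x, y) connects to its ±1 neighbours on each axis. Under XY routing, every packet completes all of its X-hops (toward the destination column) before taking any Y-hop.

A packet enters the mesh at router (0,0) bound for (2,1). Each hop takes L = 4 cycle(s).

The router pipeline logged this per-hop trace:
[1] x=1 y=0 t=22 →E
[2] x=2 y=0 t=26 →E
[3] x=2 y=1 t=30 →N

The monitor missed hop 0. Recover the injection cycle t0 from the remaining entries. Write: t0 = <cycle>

t0 = 18

At hop 1 the cycle is 22; in general cyc_k = t0 + kL.
Subtract one hop: t0 = 22 − 4 = 18.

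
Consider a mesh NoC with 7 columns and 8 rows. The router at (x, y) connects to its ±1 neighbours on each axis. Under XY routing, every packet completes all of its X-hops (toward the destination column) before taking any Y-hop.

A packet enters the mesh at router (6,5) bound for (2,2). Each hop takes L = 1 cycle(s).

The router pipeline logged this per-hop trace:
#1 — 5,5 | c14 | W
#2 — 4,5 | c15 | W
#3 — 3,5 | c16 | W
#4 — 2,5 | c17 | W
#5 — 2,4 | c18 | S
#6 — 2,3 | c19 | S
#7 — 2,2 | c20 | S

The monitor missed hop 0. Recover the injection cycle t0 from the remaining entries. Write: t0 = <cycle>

cyc[1] = 14 and cyc[k] = t0 + k·L for every k.
t0 = cyc[1] − L = 14 − 1 = 13.

t0 = 13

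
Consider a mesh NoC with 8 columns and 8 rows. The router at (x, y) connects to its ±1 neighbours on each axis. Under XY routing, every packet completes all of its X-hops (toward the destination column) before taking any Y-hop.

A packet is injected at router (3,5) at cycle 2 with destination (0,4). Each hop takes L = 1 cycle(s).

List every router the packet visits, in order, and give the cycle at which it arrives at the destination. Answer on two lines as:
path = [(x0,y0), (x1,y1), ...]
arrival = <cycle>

#0 — 3,5 | c2
#1 — 2,5 | c3 | W
#2 — 1,5 | c4 | W
#3 — 0,5 | c5 | W
#4 — 0,4 | c6 | S

path = [(3,5), (2,5), (1,5), (0,5), (0,4)]
arrival = 6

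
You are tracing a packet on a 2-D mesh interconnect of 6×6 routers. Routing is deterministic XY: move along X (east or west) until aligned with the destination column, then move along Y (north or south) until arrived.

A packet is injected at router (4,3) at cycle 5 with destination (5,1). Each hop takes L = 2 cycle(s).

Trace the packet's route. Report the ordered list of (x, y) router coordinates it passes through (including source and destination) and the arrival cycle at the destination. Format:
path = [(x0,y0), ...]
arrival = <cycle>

#0 — 4,3 | c5
#1 — 5,3 | c7 | E
#2 — 5,2 | c9 | S
#3 — 5,1 | c11 | S

path = [(4,3), (5,3), (5,2), (5,1)]
arrival = 11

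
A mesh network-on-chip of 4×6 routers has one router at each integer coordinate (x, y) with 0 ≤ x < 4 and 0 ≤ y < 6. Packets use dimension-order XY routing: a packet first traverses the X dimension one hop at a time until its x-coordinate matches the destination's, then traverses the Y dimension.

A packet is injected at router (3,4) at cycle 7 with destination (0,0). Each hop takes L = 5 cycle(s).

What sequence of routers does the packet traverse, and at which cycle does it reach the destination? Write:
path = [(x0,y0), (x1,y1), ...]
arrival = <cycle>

hop 0: (3,4) @ cyc 7
hop 1: (2,4) @ cyc 12  [W]
hop 2: (1,4) @ cyc 17  [W]
hop 3: (0,4) @ cyc 22  [W]
hop 4: (0,3) @ cyc 27  [S]
hop 5: (0,2) @ cyc 32  [S]
hop 6: (0,1) @ cyc 37  [S]
hop 7: (0,0) @ cyc 42  [S]

path = [(3,4), (2,4), (1,4), (0,4), (0,3), (0,2), (0,1), (0,0)]
arrival = 42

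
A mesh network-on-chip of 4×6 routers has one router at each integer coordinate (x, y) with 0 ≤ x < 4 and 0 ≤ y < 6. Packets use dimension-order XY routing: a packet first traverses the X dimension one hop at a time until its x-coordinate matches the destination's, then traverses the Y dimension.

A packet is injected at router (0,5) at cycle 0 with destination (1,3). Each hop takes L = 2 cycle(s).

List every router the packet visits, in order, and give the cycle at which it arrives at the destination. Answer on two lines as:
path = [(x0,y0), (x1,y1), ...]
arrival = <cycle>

  0. router=(0,5) cycle=0 (inject)
  1. router=(1,5) cycle=2 dir=E
  2. router=(1,4) cycle=4 dir=S
  3. router=(1,3) cycle=6 dir=S

path = [(0,5), (1,5), (1,4), (1,3)]
arrival = 6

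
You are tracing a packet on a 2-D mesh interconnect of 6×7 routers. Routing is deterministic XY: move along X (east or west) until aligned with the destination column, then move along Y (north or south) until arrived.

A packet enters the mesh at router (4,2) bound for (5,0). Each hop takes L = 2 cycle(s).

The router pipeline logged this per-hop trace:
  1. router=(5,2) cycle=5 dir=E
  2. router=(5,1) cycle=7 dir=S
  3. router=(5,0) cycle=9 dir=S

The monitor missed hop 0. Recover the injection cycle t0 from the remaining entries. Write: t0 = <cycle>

Hop 1 reached at cycle 5; hop k is at t0 + k·L.
Therefore t0 = 5 − L = 3.

t0 = 3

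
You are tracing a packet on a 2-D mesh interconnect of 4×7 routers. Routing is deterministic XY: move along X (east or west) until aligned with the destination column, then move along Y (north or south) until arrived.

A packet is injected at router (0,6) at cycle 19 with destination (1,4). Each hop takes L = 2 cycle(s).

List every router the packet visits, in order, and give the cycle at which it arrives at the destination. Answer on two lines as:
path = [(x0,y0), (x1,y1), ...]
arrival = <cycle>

path = [(0,6), (1,6), (1,5), (1,4)]
arrival = 25

  0. router=(0,6) cycle=19 (inject)
  1. router=(1,6) cycle=21 dir=E
  2. router=(1,5) cycle=23 dir=S
  3. router=(1,4) cycle=25 dir=S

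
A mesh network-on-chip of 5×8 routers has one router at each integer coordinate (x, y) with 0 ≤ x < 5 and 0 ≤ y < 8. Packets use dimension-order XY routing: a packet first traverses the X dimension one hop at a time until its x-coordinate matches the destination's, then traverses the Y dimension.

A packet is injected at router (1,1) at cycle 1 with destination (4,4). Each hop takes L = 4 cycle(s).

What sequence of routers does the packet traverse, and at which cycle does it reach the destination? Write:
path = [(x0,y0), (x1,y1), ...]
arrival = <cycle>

path = [(1,1), (2,1), (3,1), (4,1), (4,2), (4,3), (4,4)]
arrival = 25

t=1: at (1,1)
t=5: at (2,1) after E
t=9: at (3,1) after E
t=13: at (4,1) after E
t=17: at (4,2) after N
t=21: at (4,3) after N
t=25: at (4,4) after N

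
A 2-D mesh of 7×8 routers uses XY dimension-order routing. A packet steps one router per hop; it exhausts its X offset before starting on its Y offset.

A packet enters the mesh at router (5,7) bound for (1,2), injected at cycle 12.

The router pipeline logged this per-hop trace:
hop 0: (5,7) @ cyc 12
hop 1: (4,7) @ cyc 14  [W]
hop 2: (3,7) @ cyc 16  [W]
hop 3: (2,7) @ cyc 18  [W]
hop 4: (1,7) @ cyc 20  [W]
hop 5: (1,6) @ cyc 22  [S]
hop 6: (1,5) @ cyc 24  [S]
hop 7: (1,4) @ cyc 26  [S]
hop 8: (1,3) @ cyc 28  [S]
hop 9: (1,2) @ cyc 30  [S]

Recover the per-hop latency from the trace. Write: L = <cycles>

Δcyc across hop 0→1: 14 − 12 = 2.
That increment is L by definition: L = 2.

L = 2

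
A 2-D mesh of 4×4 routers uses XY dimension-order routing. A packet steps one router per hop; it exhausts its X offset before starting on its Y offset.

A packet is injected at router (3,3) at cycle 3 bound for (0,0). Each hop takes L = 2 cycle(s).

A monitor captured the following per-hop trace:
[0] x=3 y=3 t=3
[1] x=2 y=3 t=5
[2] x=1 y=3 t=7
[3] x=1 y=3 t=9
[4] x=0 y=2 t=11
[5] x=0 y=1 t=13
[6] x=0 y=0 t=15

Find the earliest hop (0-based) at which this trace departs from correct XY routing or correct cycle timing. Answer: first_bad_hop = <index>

first_bad_hop = 3

[1] (-1,+0) / 2c ⇒ ok
[2] (-1,+0) / 2c ⇒ ok
[3] (+0,+0) / 2c ⇒ BAD: non-unit step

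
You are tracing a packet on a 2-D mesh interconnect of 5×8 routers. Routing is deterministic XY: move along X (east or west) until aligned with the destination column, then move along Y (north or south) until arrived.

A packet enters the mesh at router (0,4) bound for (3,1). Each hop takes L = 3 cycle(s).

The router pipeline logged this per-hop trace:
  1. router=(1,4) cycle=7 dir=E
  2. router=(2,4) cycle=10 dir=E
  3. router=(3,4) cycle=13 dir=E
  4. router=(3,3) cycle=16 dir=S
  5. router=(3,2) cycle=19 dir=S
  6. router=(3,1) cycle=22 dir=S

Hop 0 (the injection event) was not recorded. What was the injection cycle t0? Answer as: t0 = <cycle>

At hop 1 the cycle is 7; in general cyc_k = t0 + kL.
Subtract one hop: t0 = 7 − 3 = 4.

t0 = 4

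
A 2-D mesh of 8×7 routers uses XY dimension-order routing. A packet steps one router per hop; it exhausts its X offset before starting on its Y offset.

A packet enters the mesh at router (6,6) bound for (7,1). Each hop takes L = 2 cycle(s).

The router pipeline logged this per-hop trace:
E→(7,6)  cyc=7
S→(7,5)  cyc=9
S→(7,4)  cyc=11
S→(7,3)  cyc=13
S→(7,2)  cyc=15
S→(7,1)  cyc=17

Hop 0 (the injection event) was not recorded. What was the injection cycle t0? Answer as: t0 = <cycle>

At hop 1 the cycle is 7; in general cyc_k = t0 + kL.
Therefore t0 = 7 − L = 5.

t0 = 5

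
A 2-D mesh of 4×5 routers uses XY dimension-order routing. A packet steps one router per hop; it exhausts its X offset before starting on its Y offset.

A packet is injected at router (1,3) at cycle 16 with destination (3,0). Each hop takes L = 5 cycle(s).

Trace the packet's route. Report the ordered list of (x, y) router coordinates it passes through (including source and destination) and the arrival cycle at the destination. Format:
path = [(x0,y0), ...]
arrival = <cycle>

t=16: at (1,3)
t=21: at (2,3) after E
t=26: at (3,3) after E
t=31: at (3,2) after S
t=36: at (3,1) after S
t=41: at (3,0) after S

path = [(1,3), (2,3), (3,3), (3,2), (3,1), (3,0)]
arrival = 41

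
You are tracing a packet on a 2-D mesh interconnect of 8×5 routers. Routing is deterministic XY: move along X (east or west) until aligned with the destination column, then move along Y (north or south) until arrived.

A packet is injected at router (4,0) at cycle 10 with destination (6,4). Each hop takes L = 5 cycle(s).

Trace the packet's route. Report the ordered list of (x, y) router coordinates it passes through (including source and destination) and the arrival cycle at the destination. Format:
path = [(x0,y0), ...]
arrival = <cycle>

path = [(4,0), (5,0), (6,0), (6,1), (6,2), (6,3), (6,4)]
arrival = 40

src (4,0)  cyc=10
E→(5,0)  cyc=15
E→(6,0)  cyc=20
N→(6,1)  cyc=25
N→(6,2)  cyc=30
N→(6,3)  cyc=35
N→(6,4)  cyc=40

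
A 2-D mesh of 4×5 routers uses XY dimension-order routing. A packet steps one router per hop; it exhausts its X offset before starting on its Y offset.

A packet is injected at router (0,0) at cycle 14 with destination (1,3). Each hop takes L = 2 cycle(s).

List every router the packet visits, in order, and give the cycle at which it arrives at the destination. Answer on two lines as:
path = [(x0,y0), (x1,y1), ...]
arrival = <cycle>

path = [(0,0), (1,0), (1,1), (1,2), (1,3)]
arrival = 22

  0. router=(0,0) cycle=14 (inject)
  1. router=(1,0) cycle=16 dir=E
  2. router=(1,1) cycle=18 dir=N
  3. router=(1,2) cycle=20 dir=N
  4. router=(1,3) cycle=22 dir=N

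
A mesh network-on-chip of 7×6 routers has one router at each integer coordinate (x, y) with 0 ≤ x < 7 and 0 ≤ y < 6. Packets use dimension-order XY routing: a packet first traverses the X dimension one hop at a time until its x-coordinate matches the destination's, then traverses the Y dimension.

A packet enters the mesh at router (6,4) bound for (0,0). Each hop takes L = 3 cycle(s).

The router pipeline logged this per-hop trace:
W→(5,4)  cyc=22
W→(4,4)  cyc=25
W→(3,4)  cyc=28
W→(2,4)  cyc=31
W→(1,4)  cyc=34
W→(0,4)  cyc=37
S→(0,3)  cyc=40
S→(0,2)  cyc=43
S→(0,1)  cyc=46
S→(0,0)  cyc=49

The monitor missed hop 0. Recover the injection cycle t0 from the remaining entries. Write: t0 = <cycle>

cyc[1] = 22 and cyc[k] = t0 + k·L for every k.
Therefore t0 = 22 − L = 19.

t0 = 19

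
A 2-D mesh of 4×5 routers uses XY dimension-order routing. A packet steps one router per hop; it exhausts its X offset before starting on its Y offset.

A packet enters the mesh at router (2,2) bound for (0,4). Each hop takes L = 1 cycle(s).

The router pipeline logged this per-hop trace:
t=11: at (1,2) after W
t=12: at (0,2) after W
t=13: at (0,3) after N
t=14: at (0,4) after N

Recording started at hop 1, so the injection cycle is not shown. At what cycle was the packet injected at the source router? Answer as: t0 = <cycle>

t0 = 10

Hop 1 reached at cycle 11; hop k is at t0 + k·L.
So t0 = 11 − 1·1 = 10.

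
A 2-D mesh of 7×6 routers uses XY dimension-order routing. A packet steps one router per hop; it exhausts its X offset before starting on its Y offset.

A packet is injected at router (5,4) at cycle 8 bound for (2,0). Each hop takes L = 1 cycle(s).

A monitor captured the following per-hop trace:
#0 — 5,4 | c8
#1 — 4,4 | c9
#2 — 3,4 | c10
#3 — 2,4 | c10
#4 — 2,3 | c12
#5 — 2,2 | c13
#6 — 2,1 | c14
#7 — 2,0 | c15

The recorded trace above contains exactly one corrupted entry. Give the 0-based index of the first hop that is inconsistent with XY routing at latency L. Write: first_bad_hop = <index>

  1: Δx=-1 Δy=+0 Δt=1 [ok]
  2: Δx=-1 Δy=+0 Δt=1 [ok]
  3: Δx=-1 Δy=+0 Δt=0 [BAD: Δcyc=0≠L]

first_bad_hop = 3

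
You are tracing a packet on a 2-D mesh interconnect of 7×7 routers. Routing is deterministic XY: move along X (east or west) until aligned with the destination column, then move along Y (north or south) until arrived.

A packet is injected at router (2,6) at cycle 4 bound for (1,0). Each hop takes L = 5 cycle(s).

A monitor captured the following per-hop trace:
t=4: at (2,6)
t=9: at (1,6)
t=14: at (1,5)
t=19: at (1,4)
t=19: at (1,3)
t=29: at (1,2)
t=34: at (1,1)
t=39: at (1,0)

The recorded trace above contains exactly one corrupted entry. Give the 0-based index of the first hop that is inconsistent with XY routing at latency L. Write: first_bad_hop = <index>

[1] (-1,+0) / 5c ⇒ ok
[2] (+0,-1) / 5c ⇒ ok
[3] (+0,-1) / 5c ⇒ ok
[4] (+0,-1) / 0c ⇒ BAD: Δcyc=0≠L

first_bad_hop = 4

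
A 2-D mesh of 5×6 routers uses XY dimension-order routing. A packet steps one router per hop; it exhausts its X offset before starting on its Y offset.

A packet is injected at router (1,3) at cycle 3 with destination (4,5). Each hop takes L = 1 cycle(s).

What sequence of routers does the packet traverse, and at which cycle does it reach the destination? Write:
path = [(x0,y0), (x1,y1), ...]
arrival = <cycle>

path = [(1,3), (2,3), (3,3), (4,3), (4,4), (4,5)]
arrival = 8

t=3: at (1,3)
t=4: at (2,3) after E
t=5: at (3,3) after E
t=6: at (4,3) after E
t=7: at (4,4) after N
t=8: at (4,5) after N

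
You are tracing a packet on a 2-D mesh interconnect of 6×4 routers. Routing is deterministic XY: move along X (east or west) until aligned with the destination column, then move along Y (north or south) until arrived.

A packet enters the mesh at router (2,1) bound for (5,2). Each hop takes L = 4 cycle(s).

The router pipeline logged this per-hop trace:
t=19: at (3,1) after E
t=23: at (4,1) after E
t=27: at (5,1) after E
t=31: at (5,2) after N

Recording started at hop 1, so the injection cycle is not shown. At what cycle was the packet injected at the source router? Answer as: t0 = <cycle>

t0 = 15

cyc[1] = 19 and cyc[k] = t0 + k·L for every k.
t0 = cyc[1] − L = 19 − 4 = 15.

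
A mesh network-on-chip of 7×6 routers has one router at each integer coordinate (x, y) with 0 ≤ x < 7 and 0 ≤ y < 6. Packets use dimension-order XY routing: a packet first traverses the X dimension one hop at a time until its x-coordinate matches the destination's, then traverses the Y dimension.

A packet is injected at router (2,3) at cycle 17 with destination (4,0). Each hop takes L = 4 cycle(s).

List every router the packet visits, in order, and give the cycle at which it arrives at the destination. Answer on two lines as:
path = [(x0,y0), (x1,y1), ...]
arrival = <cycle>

path = [(2,3), (3,3), (4,3), (4,2), (4,1), (4,0)]
arrival = 37

t=17: at (2,3)
t=21: at (3,3) after E
t=25: at (4,3) after E
t=29: at (4,2) after S
t=33: at (4,1) after S
t=37: at (4,0) after S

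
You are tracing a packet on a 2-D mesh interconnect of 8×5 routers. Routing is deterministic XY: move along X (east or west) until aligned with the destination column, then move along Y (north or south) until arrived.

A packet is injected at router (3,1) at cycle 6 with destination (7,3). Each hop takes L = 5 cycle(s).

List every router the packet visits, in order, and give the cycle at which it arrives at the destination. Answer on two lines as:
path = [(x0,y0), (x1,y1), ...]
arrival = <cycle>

path = [(3,1), (4,1), (5,1), (6,1), (7,1), (7,2), (7,3)]
arrival = 36

hop 0: (3,1) @ cyc 6
hop 1: (4,1) @ cyc 11  [E]
hop 2: (5,1) @ cyc 16  [E]
hop 3: (6,1) @ cyc 21  [E]
hop 4: (7,1) @ cyc 26  [E]
hop 5: (7,2) @ cyc 31  [N]
hop 6: (7,3) @ cyc 36  [N]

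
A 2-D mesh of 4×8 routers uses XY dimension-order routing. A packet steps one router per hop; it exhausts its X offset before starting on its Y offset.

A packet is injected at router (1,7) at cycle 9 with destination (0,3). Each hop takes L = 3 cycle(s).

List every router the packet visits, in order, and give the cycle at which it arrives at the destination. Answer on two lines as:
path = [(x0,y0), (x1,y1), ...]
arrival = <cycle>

#0 — 1,7 | c9
#1 — 0,7 | c12 | W
#2 — 0,6 | c15 | S
#3 — 0,5 | c18 | S
#4 — 0,4 | c21 | S
#5 — 0,3 | c24 | S

path = [(1,7), (0,7), (0,6), (0,5), (0,4), (0,3)]
arrival = 24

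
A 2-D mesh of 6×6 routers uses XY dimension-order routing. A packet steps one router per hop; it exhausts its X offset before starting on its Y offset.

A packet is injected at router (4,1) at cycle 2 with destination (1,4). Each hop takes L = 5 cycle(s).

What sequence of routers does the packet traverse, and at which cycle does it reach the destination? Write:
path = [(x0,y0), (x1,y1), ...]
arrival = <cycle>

src (4,1)  cyc=2
W→(3,1)  cyc=7
W→(2,1)  cyc=12
W→(1,1)  cyc=17
N→(1,2)  cyc=22
N→(1,3)  cyc=27
N→(1,4)  cyc=32

path = [(4,1), (3,1), (2,1), (1,1), (1,2), (1,3), (1,4)]
arrival = 32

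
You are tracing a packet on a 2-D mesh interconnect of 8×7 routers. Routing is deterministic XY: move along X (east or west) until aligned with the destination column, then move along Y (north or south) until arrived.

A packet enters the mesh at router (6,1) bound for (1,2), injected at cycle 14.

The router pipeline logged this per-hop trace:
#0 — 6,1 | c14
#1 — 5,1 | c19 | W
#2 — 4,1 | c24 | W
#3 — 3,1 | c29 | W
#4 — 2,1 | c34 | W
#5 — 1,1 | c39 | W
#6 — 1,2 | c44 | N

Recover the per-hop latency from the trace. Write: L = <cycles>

cyc[1] − cyc[0] = 19 − 14 = 5.
One hop costs L cycles, so L = 5.

L = 5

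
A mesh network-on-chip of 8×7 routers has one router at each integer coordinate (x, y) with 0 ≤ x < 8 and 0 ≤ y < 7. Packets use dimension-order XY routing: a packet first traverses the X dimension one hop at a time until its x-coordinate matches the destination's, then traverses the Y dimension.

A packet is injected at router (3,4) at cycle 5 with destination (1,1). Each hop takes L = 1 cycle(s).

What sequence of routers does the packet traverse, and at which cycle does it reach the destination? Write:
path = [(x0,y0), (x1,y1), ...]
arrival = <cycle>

path = [(3,4), (2,4), (1,4), (1,3), (1,2), (1,1)]
arrival = 10

hop 0: (3,4) @ cyc 5
hop 1: (2,4) @ cyc 6  [W]
hop 2: (1,4) @ cyc 7  [W]
hop 3: (1,3) @ cyc 8  [S]
hop 4: (1,2) @ cyc 9  [S]
hop 5: (1,1) @ cyc 10  [S]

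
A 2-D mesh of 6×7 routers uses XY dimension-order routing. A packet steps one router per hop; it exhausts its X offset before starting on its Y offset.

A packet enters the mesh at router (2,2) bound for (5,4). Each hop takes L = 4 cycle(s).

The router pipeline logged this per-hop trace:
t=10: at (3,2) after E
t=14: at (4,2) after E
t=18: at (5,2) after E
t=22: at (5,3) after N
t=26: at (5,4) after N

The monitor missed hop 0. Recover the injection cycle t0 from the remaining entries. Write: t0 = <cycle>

cyc[1] = 10 and cyc[k] = t0 + k·L for every k.
Subtract one hop: t0 = 10 − 4 = 6.

t0 = 6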